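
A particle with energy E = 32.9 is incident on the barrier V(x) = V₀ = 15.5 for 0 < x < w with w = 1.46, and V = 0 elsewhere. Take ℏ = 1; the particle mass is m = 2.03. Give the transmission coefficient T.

E > V₀: inside the barrier k₂ = √(2m(E − V₀))/ℏ = 8.405, k₂w = 12.27.
T = [1 + V₀² sin²(k₂w) / (4E(E − V₀))]⁻¹ = 1/1.009 = 0.991.

T = 0.991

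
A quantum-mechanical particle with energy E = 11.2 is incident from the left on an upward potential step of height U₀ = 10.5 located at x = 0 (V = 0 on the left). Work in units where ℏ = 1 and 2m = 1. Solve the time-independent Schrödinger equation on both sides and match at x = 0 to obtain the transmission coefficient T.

The wavenumbers are k₁ = √(2mE)/ℏ = 3.347 on the left and k₂ = √(2m(E − U₀))/ℏ = 0.8367 on the right.
Matching ψ and ψ′ at x = 0 gives r = (k₁ − k₂)/(k₁ + k₂), so R = r² = 0.3600 and T = 1 − R = 0.6400.

T = 0.640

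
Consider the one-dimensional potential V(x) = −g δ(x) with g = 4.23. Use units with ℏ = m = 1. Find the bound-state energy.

The bound state is ψ(x) = √κ e^{−κ|x|}. The derivative jump ψ'(0⁺) − ψ'(0⁻) = −(2mg/ℏ²)ψ(0) fixes κ = mg/ℏ² = 4.230.
Then E = −ℏ²κ²/(2m) = −mg²/(2ℏ²) = -8.946.

E = -8.95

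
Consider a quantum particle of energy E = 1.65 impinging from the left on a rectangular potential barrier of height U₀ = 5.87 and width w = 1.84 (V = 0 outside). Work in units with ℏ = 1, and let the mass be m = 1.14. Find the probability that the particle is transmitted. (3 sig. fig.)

E < U₀: inside the barrier ψ ∝ e^{±κx} with κ = √(2m(U₀ − E))/ℏ = 3.102.
κw = 5.707, sinh(κw) = 150.5.
The exact tunnelling result is T⁻¹ = 1 + U₀² sinh²(κw) / [4E(U₀ − E)] = 28040, so T = 0.0000357.

T = 0.0000357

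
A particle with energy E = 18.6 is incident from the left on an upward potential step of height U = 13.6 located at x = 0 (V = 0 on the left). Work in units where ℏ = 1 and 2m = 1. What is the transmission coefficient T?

T = 0.899

On each side the TISE gives plane waves with k = √(2m(E − V))/ℏ: k₁ = √(2·½·18.6) = 4.313, k₂ = √(2·½·5) = 2.236.
Matching ψ and ψ′ at x = 0 gives r = (k₁ − k₂)/(k₁ + k₂), so R = r² = 0.1006 and T = 1 − R = 0.8994.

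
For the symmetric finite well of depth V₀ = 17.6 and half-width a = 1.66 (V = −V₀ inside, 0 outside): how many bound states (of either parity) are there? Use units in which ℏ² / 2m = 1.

Define the well-strength parameter z₀ = (a/ℏ)√(2mV₀) = 1.66 × √(2·0.5·17.6) = 6.964.
The even/odd transcendental equations gain one root per π/2 in z₀, giving N = 1 + ⌊2z₀/π⌋ = 1 + ⌊4.433⌋ = 5.

N = 5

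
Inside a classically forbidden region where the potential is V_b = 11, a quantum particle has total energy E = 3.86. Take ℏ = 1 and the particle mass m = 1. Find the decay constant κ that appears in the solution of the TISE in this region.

Since E < V_b the TISE in this region is ψ'' = κ²ψ with κ = √(2m(V_b − E))/ℏ.
κ = √(2 × 1 × 7.14) = 3.779.

κ = 3.78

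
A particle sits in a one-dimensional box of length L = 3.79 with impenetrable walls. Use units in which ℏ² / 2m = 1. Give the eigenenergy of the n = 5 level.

E = 17.2

Requiring ψ(0) = ψ(L) = 0 quantises k = nπ/L, hence E_n = ℏ²k²/2m = n²π²ℏ²/(2mL²).
E_5 = 5² × π² / (2 × 0.5 × 3.79²) = 17.18.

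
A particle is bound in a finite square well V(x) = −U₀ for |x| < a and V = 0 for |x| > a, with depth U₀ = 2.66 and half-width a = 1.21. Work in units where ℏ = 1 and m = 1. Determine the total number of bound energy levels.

N = 2

Define the well-strength parameter z₀ = (a/ℏ)√(2mU₀) = 1.21 × √(2·1·2.66) = 2.791.
The even/odd transcendental equations gain one root per π/2 in z₀, giving N = 1 + ⌊2z₀/π⌋ = 1 + ⌊1.777⌋ = 2.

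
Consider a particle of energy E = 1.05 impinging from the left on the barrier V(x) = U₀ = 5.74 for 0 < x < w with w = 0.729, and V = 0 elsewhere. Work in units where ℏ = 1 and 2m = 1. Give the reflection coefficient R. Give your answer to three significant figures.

R = 0.900

Since E < U₀ the interior solution is evanescent with decay constant κ = √(2m(U₀ − E))/ℏ = 2.166.
κw = 1.579, sinh(κw) = 2.321.
The exact tunnelling result is T⁻¹ = 1 + U₀² sinh²(κw) / [4E(U₀ − E)] = 10.01, so T = 0.0999.
R = 1 − T = 0.900.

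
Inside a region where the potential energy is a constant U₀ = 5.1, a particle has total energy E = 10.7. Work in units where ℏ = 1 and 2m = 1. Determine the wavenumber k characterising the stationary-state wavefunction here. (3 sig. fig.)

k = 2.37

With E > U₀ the solution is oscillatory, ψ ∝ e^{±ikx} with k = √(2m(E − U₀))/ℏ.
k = √(2 × 0.5 × 5.6) = 2.366.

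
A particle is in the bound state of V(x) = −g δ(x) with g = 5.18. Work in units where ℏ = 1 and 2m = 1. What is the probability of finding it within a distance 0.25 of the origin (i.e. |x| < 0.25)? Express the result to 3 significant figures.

P = 0.726

The normalised bound state is ψ = √κ e^{−κ|x|} with κ = mg/ℏ² = 2.590.
P(|x| < d) = ∫_{−d}^{d} κ e^{−2κ|x|} dx = 1 − e^{−2κd} = 1 − e^{−1.295} = 0.7261.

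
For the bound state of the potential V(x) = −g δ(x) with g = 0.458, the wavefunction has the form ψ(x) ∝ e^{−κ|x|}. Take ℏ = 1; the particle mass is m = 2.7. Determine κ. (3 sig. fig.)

Integrating the TISE across x = 0 gives the cusp condition ψ'(0⁺) − ψ'(0⁻) = −(2mg/ℏ²)ψ(0).
With ψ ∝ e^{−κ|x|} this yields −2κ = −2mg/ℏ², so κ = mg/ℏ² = 1.237.

κ = 1.24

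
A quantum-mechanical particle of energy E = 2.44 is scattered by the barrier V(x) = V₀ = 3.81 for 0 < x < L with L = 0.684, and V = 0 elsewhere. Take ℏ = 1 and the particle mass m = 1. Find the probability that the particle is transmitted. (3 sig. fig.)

Since E < V₀ the interior solution is evanescent with decay constant κ = √(2m(V₀ − E))/ℏ = 1.655.
κL = 1.132, sinh(κL) = 1.390.
Matching ψ, ψ′ at both faces gives T = [1 + V₀² sinh²(κL) / (4E(V₀ − E))]⁻¹ = 1/3.098 = 0.323.

T = 0.323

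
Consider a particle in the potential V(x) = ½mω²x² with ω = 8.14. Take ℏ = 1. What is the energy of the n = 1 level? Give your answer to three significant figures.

E = 12.2

Using E_n = (n + ½)ℏω: E_1 = 1.5 × 8.14 = 12.21.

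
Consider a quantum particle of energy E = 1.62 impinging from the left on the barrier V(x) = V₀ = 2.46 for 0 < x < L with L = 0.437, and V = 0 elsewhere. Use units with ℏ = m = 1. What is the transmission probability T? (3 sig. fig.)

E < V₀: inside the barrier ψ ∝ e^{±κx} with κ = √(2m(V₀ − E))/ℏ = 1.296.
κL = 0.5664, sinh(κL) = 0.5972.
The exact tunnelling result is T⁻¹ = 1 + V₀² sinh²(κL) / [4E(V₀ − E)] = 1.397, so T = 0.716.

T = 0.716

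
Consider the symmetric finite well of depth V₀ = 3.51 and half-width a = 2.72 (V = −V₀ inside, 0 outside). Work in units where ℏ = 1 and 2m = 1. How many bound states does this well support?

N = 4

Define the well-strength parameter z₀ = (a/ℏ)√(2mV₀) = 2.72 × √(2·0.5·3.51) = 5.096.
A new bound state (alternating even/odd) appears each time z₀ passes a multiple of π/2, so N = ⌊2z₀/π⌋ + 1 = ⌊3.244⌋ + 1 = 4.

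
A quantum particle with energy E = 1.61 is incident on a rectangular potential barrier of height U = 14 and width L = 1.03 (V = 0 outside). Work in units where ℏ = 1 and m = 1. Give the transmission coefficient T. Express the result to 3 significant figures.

E < U: inside the barrier ψ ∝ e^{±κx} with κ = √(2m(U − E))/ℏ = 4.978.
κL = 5.127, sinh(κL) = 84.28.
Matching ψ, ψ′ at both faces gives T = [1 + U² sinh²(κL) / (4E(U − E))]⁻¹ = 1/17450 = 0.0000573.

T = 0.0000573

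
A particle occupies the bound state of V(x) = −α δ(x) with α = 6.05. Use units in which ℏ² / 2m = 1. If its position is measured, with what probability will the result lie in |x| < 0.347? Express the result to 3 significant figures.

P = 0.877

The normalised bound state is ψ = √κ e^{−κ|x|} with κ = mα/ℏ² = 3.025.
P(|x| < d) = ∫_{−d}^{d} κ e^{−2κ|x|} dx = 1 − e^{−2κd} = 1 − e^{−2.099} = 0.8775.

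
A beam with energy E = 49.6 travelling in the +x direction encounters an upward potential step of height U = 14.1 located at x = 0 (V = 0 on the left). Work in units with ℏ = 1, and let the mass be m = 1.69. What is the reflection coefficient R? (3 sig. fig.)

R = 0.00696

The wavenumbers are k₁ = √(2mE)/ℏ = 12.95 on the left and k₂ = √(2m(E − U))/ℏ = 10.95 on the right.
Matching ψ and ψ′ at x = 0 gives r = (k₁ − k₂)/(k₁ + k₂), so R = r² = 0.006959 and T = 1 − R = 0.9930.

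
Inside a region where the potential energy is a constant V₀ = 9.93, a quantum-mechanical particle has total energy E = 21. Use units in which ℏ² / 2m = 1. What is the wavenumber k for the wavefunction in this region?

k = 3.33

With E > V₀ the solution is oscillatory, ψ ∝ e^{±ikx} with k = √(2m(E − V₀))/ℏ.
k = √(2 × 0.5 × 11.07) = 3.327.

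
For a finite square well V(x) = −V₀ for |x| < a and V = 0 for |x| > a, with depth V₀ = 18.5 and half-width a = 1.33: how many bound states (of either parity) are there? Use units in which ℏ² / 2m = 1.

Define the well-strength parameter z₀ = (a/ℏ)√(2mV₀) = 1.33 × √(2·0.5·18.5) = 5.721.
The even/odd transcendental equations gain one root per π/2 in z₀, giving N = 1 + ⌊2z₀/π⌋ = 1 + ⌊3.642⌋ = 4.

N = 4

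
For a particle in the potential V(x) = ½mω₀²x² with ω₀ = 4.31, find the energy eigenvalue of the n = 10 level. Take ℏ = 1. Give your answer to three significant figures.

The oscillator eigenvalues are E_n = ℏω₀(n + ½), so E_10 = 4.31 × 10.5 = 45.26.

E = 45.3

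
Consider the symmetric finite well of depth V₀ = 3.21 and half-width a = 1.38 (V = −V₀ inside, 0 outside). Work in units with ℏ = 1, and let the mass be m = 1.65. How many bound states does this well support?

Define the well-strength parameter z₀ = (a/ℏ)√(2mV₀) = 1.38 × √(2·1.65·3.21) = 4.491.
A new bound state (alternating even/odd) appears each time z₀ passes a multiple of π/2, so N = ⌊2z₀/π⌋ + 1 = ⌊2.859⌋ + 1 = 3.

N = 3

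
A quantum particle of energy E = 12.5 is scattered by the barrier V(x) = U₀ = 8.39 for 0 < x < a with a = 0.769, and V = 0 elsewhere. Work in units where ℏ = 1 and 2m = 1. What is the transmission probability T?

Above the barrier the interior wavenumber is k₂ = √(2m(E − U₀))/ℏ = 2.027, giving phase k₂a = 1.559.
T = [1 + U₀² sin²(k₂a) / (4E(E − U₀))]⁻¹ = 1/1.342 = 0.745.

T = 0.745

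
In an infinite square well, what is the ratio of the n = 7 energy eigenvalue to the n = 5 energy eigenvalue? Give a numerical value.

E_n = n²π²ℏ²/(2mL²) so the ratio is n₂²/n₁² = 49/25 = 1.96.

1.96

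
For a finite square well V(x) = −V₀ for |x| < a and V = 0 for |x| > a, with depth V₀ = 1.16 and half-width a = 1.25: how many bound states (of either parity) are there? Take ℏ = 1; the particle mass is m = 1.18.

N = 2

Define the well-strength parameter z₀ = (a/ℏ)√(2mV₀) = 1.25 × √(2·1.18·1.16) = 2.068.
The even/odd transcendental equations gain one root per π/2 in z₀, giving N = 1 + ⌊2z₀/π⌋ = 1 + ⌊1.317⌋ = 2.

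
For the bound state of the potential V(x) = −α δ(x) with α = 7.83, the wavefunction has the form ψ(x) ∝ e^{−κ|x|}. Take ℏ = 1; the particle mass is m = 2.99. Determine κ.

κ = 23.4

Integrate −(ℏ²/2m)ψ'' − αδ(x)ψ = Eψ from −ε to +ε: the ψ'' term gives ψ'(0⁺) − ψ'(0⁻) and the δ term gives −(2mα/ℏ²)ψ(0).
With ψ ∝ e^{−κ|x|} this yields −2κ = −2mα/ℏ², so κ = mα/ℏ² = 23.41.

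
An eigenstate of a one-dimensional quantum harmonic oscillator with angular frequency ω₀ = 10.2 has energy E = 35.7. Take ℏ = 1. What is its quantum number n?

n = 3

E_n = ℏω₀(n + ½) ⇒ n = E/(ℏω₀) − ½ = 35.7/10.2 − 0.5 = 3.000 → n = 3.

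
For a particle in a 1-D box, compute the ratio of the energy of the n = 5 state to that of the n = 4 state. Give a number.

Since E_n ∝ n², the ratio is (5/4)² = 1.5625.

1.5625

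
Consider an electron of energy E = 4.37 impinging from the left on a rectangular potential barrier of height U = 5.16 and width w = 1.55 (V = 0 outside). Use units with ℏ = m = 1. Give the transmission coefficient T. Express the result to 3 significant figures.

Since E < U the interior solution is evanescent with decay constant κ = √(2m(U − E))/ℏ = 1.257.
κw = 1.948, sinh(κw) = 3.437.
The exact tunnelling result is T⁻¹ = 1 + U² sinh²(κw) / [4E(U − E)] = 23.78, so T = 0.0421.

T = 0.0421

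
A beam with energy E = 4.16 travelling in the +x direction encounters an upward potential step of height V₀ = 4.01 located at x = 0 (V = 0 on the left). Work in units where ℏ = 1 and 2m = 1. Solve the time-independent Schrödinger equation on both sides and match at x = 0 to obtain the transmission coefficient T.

T = 0.536

The wavenumbers are k₁ = √(2mE)/ℏ = 2.040 on the left and k₂ = √(2m(E − V₀))/ℏ = 0.3873 on the right.
Matching ψ and ψ′ at x = 0 gives r = (k₁ − k₂)/(k₁ + k₂), so R = r² = 0.4635 and T = 1 − R = 0.5365.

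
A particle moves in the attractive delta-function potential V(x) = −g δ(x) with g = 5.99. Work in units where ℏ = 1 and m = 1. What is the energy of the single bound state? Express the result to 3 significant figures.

E = -17.9

For x ≠ 0 the bound state is ψ ∝ e^{−κ|x|}; integrating the TISE across the delta gives the cusp condition 2κ = 2mg/ℏ², so κ = 5.990.
Then E = −ℏ²κ²/(2m) = −mg²/(2ℏ²) = -17.94.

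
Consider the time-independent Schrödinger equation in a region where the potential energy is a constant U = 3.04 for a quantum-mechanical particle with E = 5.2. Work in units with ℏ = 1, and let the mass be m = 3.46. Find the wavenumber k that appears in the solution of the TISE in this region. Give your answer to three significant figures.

With E > U the solution is oscillatory, ψ ∝ e^{±ikx} with k = √(2m(E − U))/ℏ.
k = √(2 × 3.46 × 2.16) = 3.866.

k = 3.87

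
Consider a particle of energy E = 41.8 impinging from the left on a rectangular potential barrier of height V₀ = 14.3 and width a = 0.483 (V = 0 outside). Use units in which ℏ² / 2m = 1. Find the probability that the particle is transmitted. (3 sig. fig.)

E > V₀: inside the barrier k₂ = √(2m(E − V₀))/ℏ = 5.244, k₂a = 2.533.
Matching at both interfaces gives T⁻¹ = 1 + V₀² sin²(k₂a) / [4E(E − V₀)] = 1.015, hence T = 0.986.

T = 0.986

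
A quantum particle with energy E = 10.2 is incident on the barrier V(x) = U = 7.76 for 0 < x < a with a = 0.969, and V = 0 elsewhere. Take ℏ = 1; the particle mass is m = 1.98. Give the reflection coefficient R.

Above the barrier the interior wavenumber is k₂ = √(2m(E − U))/ℏ = 3.108, giving phase k₂a = 3.012.
Matching at both interfaces gives T⁻¹ = 1 + U² sin²(k₂a) / [4E(E − U)] = 1.010, hence T = 0.990.
R = 1 − T = 0.00999.

R = 0.00999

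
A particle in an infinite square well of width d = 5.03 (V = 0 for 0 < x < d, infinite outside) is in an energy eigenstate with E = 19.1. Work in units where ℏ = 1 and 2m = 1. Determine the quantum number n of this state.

n = 7

From E_n = n²π²ℏ²/(2md²) invert to n = √(2md²E)/(πℏ).
n = (5.03/π) × √(2 × 0.5 × 19.1) = 6.997 → n = 7.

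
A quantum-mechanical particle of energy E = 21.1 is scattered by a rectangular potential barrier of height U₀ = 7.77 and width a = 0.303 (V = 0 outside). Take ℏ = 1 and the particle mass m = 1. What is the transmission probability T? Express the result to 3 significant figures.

T = 0.949

E > U₀: inside the barrier k₂ = √(2m(E − U₀))/ℏ = 5.163, k₂a = 1.564.
T = [1 + U₀² sin²(k₂a) / (4E(E − U₀))]⁻¹ = 1/1.054 = 0.949.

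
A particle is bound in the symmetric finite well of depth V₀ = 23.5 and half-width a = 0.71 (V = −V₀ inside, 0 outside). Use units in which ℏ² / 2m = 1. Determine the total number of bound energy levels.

N = 3

Define the well-strength parameter z₀ = (a/ℏ)√(2mV₀) = 0.71 × √(2·0.5·23.5) = 3.442.
A new bound state (alternating even/odd) appears each time z₀ passes a multiple of π/2, so N = ⌊2z₀/π⌋ + 1 = ⌊2.191⌋ + 1 = 3.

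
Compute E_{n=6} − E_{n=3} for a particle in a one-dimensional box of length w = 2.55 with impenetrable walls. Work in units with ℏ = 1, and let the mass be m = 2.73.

E_n = n²π²ℏ²/(2mw²), so ΔE = (6² − 3²) π²ℏ²/(2mw²).
ΔE = 27 × π² / (2 × 2.73 × 2.55²) = 7.506.

ΔE = 7.51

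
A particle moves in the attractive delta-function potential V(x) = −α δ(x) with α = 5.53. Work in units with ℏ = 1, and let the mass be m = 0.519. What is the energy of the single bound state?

The bound state is ψ(x) = √κ e^{−κ|x|}. The derivative jump ψ'(0⁺) − ψ'(0⁻) = −(2mα/ℏ²)ψ(0) fixes κ = mα/ℏ² = 2.870.
Then E = −ℏ²κ²/(2m) = −mα²/(2ℏ²) = -7.936.

E = -7.94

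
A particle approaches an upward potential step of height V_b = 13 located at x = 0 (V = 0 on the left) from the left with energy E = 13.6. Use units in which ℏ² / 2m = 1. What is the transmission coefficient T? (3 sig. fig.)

T = 0.574

The wavenumbers are k₁ = √(2mE)/ℏ = 3.688 on the left and k₂ = √(2m(E − V_b))/ℏ = 0.7746 on the right.
Matching ψ and ψ′ at x = 0 gives r = (k₁ − k₂)/(k₁ + k₂), so R = r² = 0.4262 and T = 1 − R = 0.5738.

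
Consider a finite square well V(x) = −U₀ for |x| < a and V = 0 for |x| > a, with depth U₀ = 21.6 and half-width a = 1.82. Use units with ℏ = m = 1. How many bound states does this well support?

N = 8

Define the well-strength parameter z₀ = (a/ℏ)√(2mU₀) = 1.82 × √(2·1·21.6) = 11.96.
The even/odd transcendental equations gain one root per π/2 in z₀, giving N = 1 + ⌊2z₀/π⌋ = 1 + ⌊7.615⌋ = 8.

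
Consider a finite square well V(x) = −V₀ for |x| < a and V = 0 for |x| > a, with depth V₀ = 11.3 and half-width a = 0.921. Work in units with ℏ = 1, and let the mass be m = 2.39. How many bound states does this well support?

The dimensionless depth is z₀ = a√(2mV₀)/ℏ = 0.921 × √(54.01) = 6.769.
A new bound state (alternating even/odd) appears each time z₀ passes a multiple of π/2, so N = ⌊2z₀/π⌋ + 1 = ⌊4.309⌋ + 1 = 5.

N = 5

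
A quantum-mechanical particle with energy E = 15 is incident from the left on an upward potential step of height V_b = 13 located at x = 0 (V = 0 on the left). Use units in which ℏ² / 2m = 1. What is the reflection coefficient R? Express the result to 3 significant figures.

R = 0.216

On each side the TISE gives plane waves with k = √(2m(E − V))/ℏ: k₁ = √(2·½·15) = 3.873, k₂ = √(2·½·2) = 1.414.
Continuity of ψ and ψ′ at the step yields the reflection amplitude r = (k₁ − k₂)/(k₁ + k₂) = 0.4650; thus R = |r|² = 0.2163, T = 0.7837.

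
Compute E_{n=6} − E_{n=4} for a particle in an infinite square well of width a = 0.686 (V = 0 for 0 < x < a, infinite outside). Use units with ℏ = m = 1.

E_n = n²π²ℏ²/(2ma²), so ΔE = (6² − 4²) π²ℏ²/(2ma²).
ΔE = 20 × π² / (2 × 1 × 0.686²) = 209.7.

ΔE = 210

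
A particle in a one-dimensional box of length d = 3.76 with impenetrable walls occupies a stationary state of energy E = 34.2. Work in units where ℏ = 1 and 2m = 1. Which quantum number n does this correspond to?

From E_n = n²π²ℏ²/(2md²) invert to n = √(2md²E)/(πℏ).
n = (3.76/π) × √(2 × 0.5 × 34.2) = 6.999 → n = 7.

n = 7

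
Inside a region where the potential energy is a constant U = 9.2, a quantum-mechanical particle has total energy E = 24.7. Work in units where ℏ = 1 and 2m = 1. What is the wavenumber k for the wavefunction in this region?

With E > U the solution is oscillatory, ψ ∝ e^{±ikx} with k = √(2m(E − U))/ℏ.
k = √(2 × 0.5 × 15.5) = 3.937.

k = 3.94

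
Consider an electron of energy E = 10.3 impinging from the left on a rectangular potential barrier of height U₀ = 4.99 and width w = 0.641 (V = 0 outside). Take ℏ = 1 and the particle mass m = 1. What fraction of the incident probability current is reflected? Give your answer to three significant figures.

E > U₀: inside the barrier k₂ = √(2m(E − U₀))/ℏ = 3.259, k₂w = 2.089.
Matching at both interfaces gives T⁻¹ = 1 + U₀² sin²(k₂w) / [4E(E − U₀)] = 1.086, hence T = 0.921.
R = 1 − T = 0.0791.

R = 0.0791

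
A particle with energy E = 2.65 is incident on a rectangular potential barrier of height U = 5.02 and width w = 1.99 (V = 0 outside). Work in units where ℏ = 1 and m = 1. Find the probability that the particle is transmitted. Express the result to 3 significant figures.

T = 0.000688

E < U: inside the barrier ψ ∝ e^{±κx} with κ = √(2m(U − E))/ℏ = 2.177.
κw = 4.333, sinh(κw) = 38.06.
Matching ψ, ψ′ at both faces gives T = [1 + U² sinh²(κw) / (4E(U − E))]⁻¹ = 1/1454 = 0.000688.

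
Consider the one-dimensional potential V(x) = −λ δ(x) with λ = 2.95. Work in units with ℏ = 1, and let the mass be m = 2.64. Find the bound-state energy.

E = -11.5

For x ≠ 0 the bound state is ψ ∝ e^{−κ|x|}; integrating the TISE across the delta gives the cusp condition 2κ = 2mλ/ℏ², so κ = 7.788.
Then E = −ℏ²κ²/(2m) = −mλ²/(2ℏ²) = -11.49.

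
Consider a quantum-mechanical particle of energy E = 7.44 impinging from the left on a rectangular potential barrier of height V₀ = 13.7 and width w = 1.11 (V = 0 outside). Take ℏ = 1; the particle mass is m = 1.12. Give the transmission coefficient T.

T = 0.000973

E < V₀: inside the barrier ψ ∝ e^{±κx} with κ = √(2m(V₀ − E))/ℏ = 3.745.
κw = 4.157, sinh(κw) = 31.92.
Matching ψ, ψ′ at both faces gives T = [1 + V₀² sinh²(κw) / (4E(V₀ − E))]⁻¹ = 1/1027 = 0.000973.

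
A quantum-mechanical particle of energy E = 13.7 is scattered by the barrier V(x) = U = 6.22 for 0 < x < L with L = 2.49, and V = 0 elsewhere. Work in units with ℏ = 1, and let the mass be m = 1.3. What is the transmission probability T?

E > U: inside the barrier k₂ = √(2m(E − U))/ℏ = 4.410, k₂L = 10.98.
Matching at both interfaces gives T⁻¹ = 1 + U² sin²(k₂L) / [4E(E − U)] = 1.094, hence T = 0.914.

T = 0.914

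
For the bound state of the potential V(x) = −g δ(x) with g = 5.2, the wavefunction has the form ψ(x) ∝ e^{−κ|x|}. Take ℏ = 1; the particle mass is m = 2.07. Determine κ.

κ = 10.8

Integrate −(ℏ²/2m)ψ'' − gδ(x)ψ = Eψ from −ε to +ε: the ψ'' term gives ψ'(0⁺) − ψ'(0⁻) and the δ term gives −(2mg/ℏ²)ψ(0).
With ψ ∝ e^{−κ|x|} this yields −2κ = −2mg/ℏ², so κ = mg/ℏ² = 10.76.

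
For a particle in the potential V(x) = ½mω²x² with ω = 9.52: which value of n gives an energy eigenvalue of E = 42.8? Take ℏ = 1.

n = 4

Invert E_n = (n + ½)ℏω: n = E/ℏω − ½ = 3.996, so n = 4.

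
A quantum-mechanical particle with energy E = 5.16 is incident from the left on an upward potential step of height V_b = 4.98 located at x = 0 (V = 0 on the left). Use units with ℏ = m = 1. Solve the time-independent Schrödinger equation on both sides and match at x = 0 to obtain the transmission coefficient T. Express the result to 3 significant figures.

On each side the TISE gives plane waves with k = √(2m(E − V))/ℏ: k₁ = √(2·1·5.16) = 3.212, k₂ = √(2·1·0.18) = 0.6000.
Continuity of ψ and ψ′ at the step yields the reflection amplitude r = (k₁ − k₂)/(k₁ + k₂) = 0.6852; thus R = |r|² = 0.4696, T = 0.5304.

T = 0.530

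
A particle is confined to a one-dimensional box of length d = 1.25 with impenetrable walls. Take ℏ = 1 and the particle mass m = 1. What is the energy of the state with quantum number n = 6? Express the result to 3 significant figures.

E = 114

Requiring ψ(0) = ψ(d) = 0 quantises k = nπ/d, hence E_n = ℏ²k²/2m = n²π²ℏ²/(2md²).
E_6 = 6² × π² / (2 × 1 × 1.25²) = 113.7.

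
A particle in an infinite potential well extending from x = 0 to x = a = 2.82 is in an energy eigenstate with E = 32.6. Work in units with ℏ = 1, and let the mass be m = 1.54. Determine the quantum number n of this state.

n = 9

For an infinite well E_n = n²π²ℏ²/(2ma²), so n = (a/πℏ)√(2mE).
n = (2.82/π) × √(2 × 1.54 × 32.6) = 8.995 → n = 9.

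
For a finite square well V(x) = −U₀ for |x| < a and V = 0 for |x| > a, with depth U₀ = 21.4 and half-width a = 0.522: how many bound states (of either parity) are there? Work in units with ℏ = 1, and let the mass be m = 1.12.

N = 3

Define the well-strength parameter z₀ = (a/ℏ)√(2mU₀) = 0.522 × √(2·1.12·21.4) = 3.614.
A new bound state (alternating even/odd) appears each time z₀ passes a multiple of π/2, so N = ⌊2z₀/π⌋ + 1 = ⌊2.301⌋ + 1 = 3.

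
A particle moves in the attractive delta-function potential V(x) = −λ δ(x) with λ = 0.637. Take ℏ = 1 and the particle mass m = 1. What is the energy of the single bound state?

E = -0.203

The bound state is ψ(x) = √κ e^{−κ|x|}. The derivative jump ψ'(0⁺) − ψ'(0⁻) = −(2mλ/ℏ²)ψ(0) fixes κ = mλ/ℏ² = 0.6370.
Then E = −ℏ²κ²/(2m) = −mλ²/(2ℏ²) = -0.2029.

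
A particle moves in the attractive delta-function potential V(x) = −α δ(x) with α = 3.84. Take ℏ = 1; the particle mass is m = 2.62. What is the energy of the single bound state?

E = -19.3

The bound state is ψ(x) = √κ e^{−κ|x|}. The derivative jump ψ'(0⁺) − ψ'(0⁻) = −(2mα/ℏ²)ψ(0) fixes κ = mα/ℏ² = 10.06.
Then E = −ℏ²κ²/(2m) = −mα²/(2ℏ²) = -19.32.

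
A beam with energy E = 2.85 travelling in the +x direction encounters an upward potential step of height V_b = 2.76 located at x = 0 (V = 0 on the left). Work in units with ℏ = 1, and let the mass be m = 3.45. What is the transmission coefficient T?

T = 0.512

On each side the TISE gives plane waves with k = √(2m(E − V))/ℏ: k₁ = √(2·3.45·2.85) = 4.435, k₂ = √(2·3.45·0.09) = 0.7880.
Continuity of ψ and ψ′ at the step yields the reflection amplitude r = (k₁ − k₂)/(k₁ + k₂) = 0.6982; thus R = |r|² = 0.4875, T = 0.5125.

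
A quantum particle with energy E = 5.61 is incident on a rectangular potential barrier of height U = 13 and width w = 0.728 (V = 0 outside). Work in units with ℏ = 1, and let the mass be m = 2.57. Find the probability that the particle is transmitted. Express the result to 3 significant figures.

E < U: inside the barrier ψ ∝ e^{±κx} with κ = √(2m(U − E))/ℏ = 6.163.
κw = 4.487, sinh(κw) = 44.41.
The exact tunnelling result is T⁻¹ = 1 + U² sinh²(κw) / [4E(U − E)] = 2011, so T = 0.000497.

T = 0.000497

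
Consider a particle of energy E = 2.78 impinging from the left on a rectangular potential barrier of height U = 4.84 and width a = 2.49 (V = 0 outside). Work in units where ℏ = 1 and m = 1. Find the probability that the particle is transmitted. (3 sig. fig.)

E < U: inside the barrier ψ ∝ e^{±κx} with κ = √(2m(U − E))/ℏ = 2.030.
κa = 5.054, sinh(κa) = 78.33.
Matching ψ, ψ′ at both faces gives T = [1 + U² sinh²(κa) / (4E(U − E))]⁻¹ = 1/6276 = 0.000159.

T = 0.000159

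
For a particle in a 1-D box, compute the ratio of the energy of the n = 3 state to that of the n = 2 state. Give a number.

Since E_n ∝ n², the ratio is (3/2)² = 2.25.

2.25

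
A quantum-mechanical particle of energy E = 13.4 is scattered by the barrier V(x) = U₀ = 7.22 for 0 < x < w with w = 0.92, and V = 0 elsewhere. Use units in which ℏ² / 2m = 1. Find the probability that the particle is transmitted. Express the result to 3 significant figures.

T = 0.918

Above the barrier the interior wavenumber is k₂ = √(2m(E − U₀))/ℏ = 2.486, giving phase k₂w = 2.287.
Matching at both interfaces gives T⁻¹ = 1 + U₀² sin²(k₂w) / [4E(E − U₀)] = 1.090, hence T = 0.918.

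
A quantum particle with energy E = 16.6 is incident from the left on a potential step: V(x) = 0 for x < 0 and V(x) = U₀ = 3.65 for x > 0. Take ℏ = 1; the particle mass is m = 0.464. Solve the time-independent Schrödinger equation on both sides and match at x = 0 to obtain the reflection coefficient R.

The wavenumbers are k₁ = √(2mE)/ℏ = 3.925 on the left and k₂ = √(2m(E − U₀))/ℏ = 3.467 on the right.
Continuity of ψ and ψ′ at the step yields the reflection amplitude r = (k₁ − k₂)/(k₁ + k₂) = 0.06200; thus R = |r|² = 0.003844, T = 0.9962.

R = 0.00384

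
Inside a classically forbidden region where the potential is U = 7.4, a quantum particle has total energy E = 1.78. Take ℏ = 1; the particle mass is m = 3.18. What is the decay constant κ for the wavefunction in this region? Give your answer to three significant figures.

κ = 5.98

Since E < U the TISE in this region is ψ'' = κ²ψ with κ = √(2m(U − E))/ℏ.
κ = √(2 × 3.18 × 5.62) = 5.979.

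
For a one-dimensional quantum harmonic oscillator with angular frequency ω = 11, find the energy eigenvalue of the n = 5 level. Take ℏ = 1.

E = 60.5

The oscillator eigenvalues are E_n = ℏω(n + ½), so E_5 = 11 × 5.5 = 60.50.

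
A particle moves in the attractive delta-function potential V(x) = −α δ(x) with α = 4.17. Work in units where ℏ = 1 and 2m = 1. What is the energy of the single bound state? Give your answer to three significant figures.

The bound state is ψ(x) = √κ e^{−κ|x|}. The derivative jump ψ'(0⁺) − ψ'(0⁻) = −(2mα/ℏ²)ψ(0) fixes κ = mα/ℏ² = 2.085.
Then E = −ℏ²κ²/(2m) = −mα²/(2ℏ²) = -4.347.

E = -4.35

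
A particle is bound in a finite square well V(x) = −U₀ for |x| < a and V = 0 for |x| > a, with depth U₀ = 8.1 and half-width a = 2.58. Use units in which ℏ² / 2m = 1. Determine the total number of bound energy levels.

Define the well-strength parameter z₀ = (a/ℏ)√(2mU₀) = 2.58 × √(2·0.5·8.1) = 7.343.
A new bound state (alternating even/odd) appears each time z₀ passes a multiple of π/2, so N = ⌊2z₀/π⌋ + 1 = ⌊4.675⌋ + 1 = 5.

N = 5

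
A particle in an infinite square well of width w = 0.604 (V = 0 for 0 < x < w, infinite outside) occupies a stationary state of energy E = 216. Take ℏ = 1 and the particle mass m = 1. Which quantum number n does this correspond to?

From E_n = n²π²ℏ²/(2mw²) invert to n = √(2mw²E)/(πℏ).
n = (0.604/π) × √(2 × 1 × 216) = 3.996 → n = 4.

n = 4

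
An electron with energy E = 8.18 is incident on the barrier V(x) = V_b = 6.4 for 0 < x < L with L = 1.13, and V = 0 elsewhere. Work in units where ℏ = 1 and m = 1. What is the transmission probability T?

T = 0.665

Above the barrier the interior wavenumber is k₂ = √(2m(E − V_b))/ℏ = 1.887, giving phase k₂L = 2.132.
Matching at both interfaces gives T⁻¹ = 1 + V_b² sin²(k₂L) / [4E(E − V_b)] = 1.504, hence T = 0.665.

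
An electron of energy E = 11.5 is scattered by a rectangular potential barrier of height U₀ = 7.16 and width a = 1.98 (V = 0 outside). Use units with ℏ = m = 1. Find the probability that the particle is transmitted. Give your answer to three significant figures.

T = 0.954

E > U₀: inside the barrier k₂ = √(2m(E − U₀))/ℏ = 2.946, k₂a = 5.833.
T = [1 + U₀² sin²(k₂a) / (4E(E − U₀))]⁻¹ = 1/1.049 = 0.954.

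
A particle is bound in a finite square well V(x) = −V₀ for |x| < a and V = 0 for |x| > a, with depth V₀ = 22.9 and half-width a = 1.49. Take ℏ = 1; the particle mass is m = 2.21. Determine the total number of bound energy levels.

Define the well-strength parameter z₀ = (a/ℏ)√(2mV₀) = 1.49 × √(2·2.21·22.9) = 14.99.
A new bound state (alternating even/odd) appears each time z₀ passes a multiple of π/2, so N = ⌊2z₀/π⌋ + 1 = ⌊9.543⌋ + 1 = 10.

N = 10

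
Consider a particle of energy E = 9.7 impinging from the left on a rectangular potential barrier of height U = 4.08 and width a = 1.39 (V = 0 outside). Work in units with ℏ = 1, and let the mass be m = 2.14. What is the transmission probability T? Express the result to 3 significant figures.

Above the barrier the interior wavenumber is k₂ = √(2m(E − U))/ℏ = 4.904, giving phase k₂a = 6.817.
T = [1 + U² sin²(k₂a) / (4E(E − U))]⁻¹ = 1/1.020 = 0.981.

T = 0.981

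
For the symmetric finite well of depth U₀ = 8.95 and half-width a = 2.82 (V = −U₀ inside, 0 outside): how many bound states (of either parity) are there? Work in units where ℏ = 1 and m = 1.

The dimensionless depth is z₀ = a√(2mU₀)/ℏ = 2.82 × √(17.90) = 11.93.
The even/odd transcendental equations gain one root per π/2 in z₀, giving N = 1 + ⌊2z₀/π⌋ = 1 + ⌊7.595⌋ = 8.

N = 8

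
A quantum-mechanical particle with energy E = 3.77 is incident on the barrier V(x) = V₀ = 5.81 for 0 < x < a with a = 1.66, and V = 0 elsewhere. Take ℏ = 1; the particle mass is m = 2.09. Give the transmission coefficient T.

E < V₀: inside the barrier ψ ∝ e^{±κx} with κ = √(2m(V₀ − E))/ℏ = 2.920.
κa = 4.847, sinh(κa) = 63.70.
Matching ψ, ψ′ at both faces gives T = [1 + V₀² sinh²(κa) / (4E(V₀ − E))]⁻¹ = 1/4454 = 0.000225.

T = 0.000225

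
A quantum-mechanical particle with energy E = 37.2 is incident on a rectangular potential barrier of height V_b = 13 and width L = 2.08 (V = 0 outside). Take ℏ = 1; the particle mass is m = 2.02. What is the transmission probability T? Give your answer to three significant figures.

T = 0.956

E > V_b: inside the barrier k₂ = √(2m(E − V_b))/ℏ = 9.888, k₂L = 20.57.
Matching at both interfaces gives T⁻¹ = 1 + V_b² sin²(k₂L) / [4E(E − V_b)] = 1.046, hence T = 0.956.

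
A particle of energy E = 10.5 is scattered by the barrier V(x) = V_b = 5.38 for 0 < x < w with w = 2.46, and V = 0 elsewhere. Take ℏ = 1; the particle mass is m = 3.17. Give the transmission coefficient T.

E > V_b: inside the barrier k₂ = √(2m(E − V_b))/ℏ = 5.697, k₂w = 14.02.
T = [1 + V_b² sin²(k₂w) / (4E(E − V_b))]⁻¹ = 1/1.133 = 0.883.

T = 0.883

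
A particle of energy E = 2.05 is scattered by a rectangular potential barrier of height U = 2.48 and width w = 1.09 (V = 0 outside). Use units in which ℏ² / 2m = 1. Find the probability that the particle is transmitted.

T = 0.487

Since E < U the interior solution is evanescent with decay constant κ = √(2m(U − E))/ℏ = 0.6557.
κw = 0.7148, sinh(κw) = 0.7772.
Matching ψ, ψ′ at both faces gives T = [1 + U² sinh²(κw) / (4E(U − E))]⁻¹ = 1/2.054 = 0.487.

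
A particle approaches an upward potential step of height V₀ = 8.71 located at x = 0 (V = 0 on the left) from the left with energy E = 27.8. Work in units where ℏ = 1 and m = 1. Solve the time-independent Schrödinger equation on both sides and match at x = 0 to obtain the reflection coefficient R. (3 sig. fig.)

On each side the TISE gives plane waves with k = √(2m(E − V))/ℏ: k₁ = √(2·1·27.8) = 7.457, k₂ = √(2·1·19.09) = 6.179.
Continuity of ψ and ψ′ at the step yields the reflection amplitude r = (k₁ − k₂)/(k₁ + k₂) = 0.09369; thus R = |r|² = 0.008778, T = 0.9912.

R = 0.00878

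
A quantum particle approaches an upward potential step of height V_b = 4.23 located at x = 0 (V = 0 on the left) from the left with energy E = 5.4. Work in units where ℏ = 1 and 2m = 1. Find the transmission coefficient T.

The wavenumbers are k₁ = √(2mE)/ℏ = 2.324 on the left and k₂ = √(2m(E − V_b))/ℏ = 1.082 on the right.
Continuity of ψ and ψ′ at the step yields the reflection amplitude r = (k₁ − k₂)/(k₁ + k₂) = 0.3647; thus R = |r|² = 0.1330, T = 0.8670.

T = 0.867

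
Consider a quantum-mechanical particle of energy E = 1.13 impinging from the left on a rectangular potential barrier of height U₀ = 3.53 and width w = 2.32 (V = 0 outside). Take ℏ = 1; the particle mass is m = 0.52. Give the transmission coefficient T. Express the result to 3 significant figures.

E < U₀: inside the barrier ψ ∝ e^{±κx} with κ = √(2m(U₀ − E))/ℏ = 1.580.
κw = 3.665, sinh(κw) = 19.52.
The exact tunnelling result is T⁻¹ = 1 + U₀² sinh²(κw) / [4E(U₀ − E)] = 438.7, so T = 0.00228.

T = 0.00228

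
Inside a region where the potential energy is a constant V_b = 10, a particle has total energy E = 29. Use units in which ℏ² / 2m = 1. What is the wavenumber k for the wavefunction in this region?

k = 4.36

With E > V_b the solution is oscillatory, ψ ∝ e^{±ikx} with k = √(2m(E − V_b))/ℏ.
k = √(2 × 0.5 × 19) = 4.359.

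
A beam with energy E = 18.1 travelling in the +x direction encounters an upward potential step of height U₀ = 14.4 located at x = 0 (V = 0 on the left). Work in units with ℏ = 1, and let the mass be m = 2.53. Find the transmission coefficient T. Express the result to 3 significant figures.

T = 0.858

On each side the TISE gives plane waves with k = √(2m(E − V))/ℏ: k₁ = √(2·2.53·18.1) = 9.570, k₂ = √(2·2.53·3.7) = 4.327.
Matching ψ and ψ′ at x = 0 gives r = (k₁ − k₂)/(k₁ + k₂), so R = r² = 0.1423 and T = 1 − R = 0.8577.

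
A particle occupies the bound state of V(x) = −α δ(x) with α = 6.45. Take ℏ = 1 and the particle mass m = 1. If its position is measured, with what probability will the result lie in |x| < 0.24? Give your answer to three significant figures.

The normalised bound state is ψ = √κ e^{−κ|x|} with κ = mα/ℏ² = 6.450.
P(|x| < d) = ∫_{−d}^{d} κ e^{−2κ|x|} dx = 1 − e^{−2κd} = 1 − e^{−3.096} = 0.9548.

P = 0.955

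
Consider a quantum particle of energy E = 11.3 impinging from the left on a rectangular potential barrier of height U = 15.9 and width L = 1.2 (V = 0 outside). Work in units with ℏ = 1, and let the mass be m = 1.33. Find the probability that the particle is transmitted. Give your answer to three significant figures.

T = 0.000743

Since E < U the interior solution is evanescent with decay constant κ = √(2m(U − E))/ℏ = 3.498.
κL = 4.198, sinh(κL) = 33.26.
The exact tunnelling result is T⁻¹ = 1 + U² sinh²(κL) / [4E(U − E)] = 1346, so T = 0.000743.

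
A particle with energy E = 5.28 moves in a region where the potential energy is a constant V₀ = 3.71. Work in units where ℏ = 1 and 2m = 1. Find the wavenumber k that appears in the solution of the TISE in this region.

k = 1.25

With E > V₀ the solution is oscillatory, ψ ∝ e^{±ikx} with k = √(2m(E − V₀))/ℏ.
k = √(2 × 0.5 × 1.57) = 1.253.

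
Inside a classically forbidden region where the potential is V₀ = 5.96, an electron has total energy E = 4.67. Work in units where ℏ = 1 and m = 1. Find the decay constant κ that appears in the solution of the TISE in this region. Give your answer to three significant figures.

Since E < V₀ the TISE in this region is ψ'' = κ²ψ with κ = √(2m(V₀ − E))/ℏ.
κ = √(2 × 1 × 1.29) = 1.606.

κ = 1.61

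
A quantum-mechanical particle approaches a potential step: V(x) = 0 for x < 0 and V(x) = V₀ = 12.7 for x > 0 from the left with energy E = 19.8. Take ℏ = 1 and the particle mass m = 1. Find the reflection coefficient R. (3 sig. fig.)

R = 0.0630

The wavenumbers are k₁ = √(2mE)/ℏ = 6.293 on the left and k₂ = √(2m(E − V₀))/ℏ = 3.768 on the right.
Matching ψ and ψ′ at x = 0 gives r = (k₁ − k₂)/(k₁ + k₂), so R = r² = 0.06296 and T = 1 − R = 0.9370.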